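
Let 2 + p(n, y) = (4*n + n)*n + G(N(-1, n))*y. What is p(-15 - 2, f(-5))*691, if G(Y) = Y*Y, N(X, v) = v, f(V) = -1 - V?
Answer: 1795909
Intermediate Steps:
G(Y) = Y²
p(n, y) = -2 + 5*n² + y*n² (p(n, y) = -2 + ((4*n + n)*n + n²*y) = -2 + ((5*n)*n + y*n²) = -2 + (5*n² + y*n²) = -2 + 5*n² + y*n²)
p(-15 - 2, f(-5))*691 = (-2 + 5*(-15 - 2)² + (-1 - 1*(-5))*(-15 - 2)²)*691 = (-2 + 5*(-17)² + (-1 + 5)*(-17)²)*691 = (-2 + 5*289 + 4*289)*691 = (-2 + 1445 + 1156)*691 = 2599*691 = 1795909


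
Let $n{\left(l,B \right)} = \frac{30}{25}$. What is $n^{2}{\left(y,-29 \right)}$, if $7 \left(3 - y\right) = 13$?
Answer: $\frac{36}{25} \approx 1.44$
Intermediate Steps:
$y = \frac{8}{7}$ ($y = 3 - \frac{13}{7} = \frac{8}{7} \approx 1.1429$)
$n{\left(l,B \right)} = \frac{6}{5}$ ($n{\left(l,B \right)} = 30 \cdot \frac{1}{25} = \frac{6}{5}$)
$n^{2}{\left(y,-29 \right)} = \left(\frac{6}{5}\right)^{2} = \frac{36}{25}$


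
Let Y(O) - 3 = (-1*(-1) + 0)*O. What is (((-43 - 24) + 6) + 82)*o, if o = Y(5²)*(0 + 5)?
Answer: 2940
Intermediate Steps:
Y(O) = 3 + O (Y(O) = 3 + (-1*(-1) + 0)*O = 3 + (1 + 0)*O = 3 + 1*O = 3 + O)
o = 140 (o = (3 + 5²)*(0 + 5) = (3 + 25)*5 = 28*5 = 140)
(((-43 - 24) + 6) + 82)*o = (((-43 - 24) + 6) + 82)*140 = ((-67 + 6) + 82)*140 = (-61 + 82)*140 = 21*140 = 2940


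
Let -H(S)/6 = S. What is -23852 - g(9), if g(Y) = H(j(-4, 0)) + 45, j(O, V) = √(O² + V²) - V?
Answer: -23873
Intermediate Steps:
H(S) = -6*S
g(Y) = 21 (g(Y) = -6*(√((-4)² + 0²) - 1*0) + 45 = -6*(√(16 + 0) + 0) + 45 = -6*(√16 + 0) + 45 = -6*(4 + 0) + 45 = -6*4 + 45 = -24 + 45 = 21)
-23852 - g(9) = -23852 - 1*21 = -23852 - 21 = -23873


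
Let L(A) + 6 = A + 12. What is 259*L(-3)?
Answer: 777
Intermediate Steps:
L(A) = 6 + A (L(A) = -6 + (A + 12) = -6 + (12 + A) = 6 + A)
259*L(-3) = 259*(6 - 3) = 259*3 = 777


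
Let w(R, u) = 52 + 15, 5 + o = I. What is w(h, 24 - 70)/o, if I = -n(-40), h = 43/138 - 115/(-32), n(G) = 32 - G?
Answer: -67/77 ≈ -0.87013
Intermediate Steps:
h = 8623/2208 (h = 43*(1/138) - 115*(-1/32) = 43/138 + 115/32 = 8623/2208 ≈ 3.9053)
I = -72 (I = -(32 - 1*(-40)) = -(32 + 40) = -1*72 = -72)
o = -77 (o = -5 - 72 = -77)
w(R, u) = 67
w(h, 24 - 70)/o = 67/(-77) = 67*(-1/77) = -67/77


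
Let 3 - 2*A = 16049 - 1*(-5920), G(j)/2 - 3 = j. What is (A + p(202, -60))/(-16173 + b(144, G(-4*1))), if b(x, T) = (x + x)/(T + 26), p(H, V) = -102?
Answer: 3695/5387 ≈ 0.68591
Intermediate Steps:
G(j) = 6 + 2*j
b(x, T) = 2*x/(26 + T) (b(x, T) = (2*x)/(26 + T) = 2*x/(26 + T))
A = -10983 (A = 3/2 - (16049 - 1*(-5920))/2 = 3/2 - (16049 + 5920)/2 = 3/2 - ½*21969 = 3/2 - 21969/2 = -10983)
(A + p(202, -60))/(-16173 + b(144, G(-4*1))) = (-10983 - 102)/(-16173 + 2*144/(26 + (6 + 2*(-4*1)))) = -11085/(-16173 + 2*144/(26 + (6 + 2*(-4)))) = -11085/(-16173 + 2*144/(26 + (6 - 8))) = -11085/(-16173 + 2*144/(26 - 2)) = -11085/(-16173 + 2*144/24) = -11085/(-16173 + 2*144*(1/24)) = -11085/(-16173 + 12) = -11085/(-16161) = -11085*(-1/16161) = 3695/5387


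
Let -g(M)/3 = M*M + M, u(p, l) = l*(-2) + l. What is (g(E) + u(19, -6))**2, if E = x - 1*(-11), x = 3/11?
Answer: 2449656036/14641 ≈ 1.6731e+5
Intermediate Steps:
x = 3/11 (x = 3*(1/11) = 3/11 ≈ 0.27273)
u(p, l) = -l (u(p, l) = -2*l + l = -l)
E = 124/11 (E = 3/11 - 1*(-11) = 3/11 + 11 = 124/11 ≈ 11.273)
g(M) = -3*M - 3*M**2 (g(M) = -3*(M*M + M) = -3*(M**2 + M) = -3*(M + M**2) = -3*M - 3*M**2)
(g(E) + u(19, -6))**2 = (-3*124/11*(1 + 124/11) - 1*(-6))**2 = (-3*124/11*135/11 + 6)**2 = (-50220/121 + 6)**2 = (-49494/121)**2 = 2449656036/14641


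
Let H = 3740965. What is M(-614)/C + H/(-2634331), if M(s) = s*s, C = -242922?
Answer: -950947474703/319968477591 ≈ -2.9720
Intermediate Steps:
M(s) = s²
M(-614)/C + H/(-2634331) = (-614)²/(-242922) + 3740965/(-2634331) = 376996*(-1/242922) + 3740965*(-1/2634331) = -188498/121461 - 3740965/2634331 = -950947474703/319968477591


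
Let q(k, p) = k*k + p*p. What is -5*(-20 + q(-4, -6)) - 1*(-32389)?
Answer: 32229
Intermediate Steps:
q(k, p) = k² + p²
-5*(-20 + q(-4, -6)) - 1*(-32389) = -5*(-20 + ((-4)² + (-6)²)) - 1*(-32389) = -5*(-20 + (16 + 36)) + 32389 = -5*(-20 + 52) + 32389 = -5*32 + 32389 = -160 + 32389 = 32229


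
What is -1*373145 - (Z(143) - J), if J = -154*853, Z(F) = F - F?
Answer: -504507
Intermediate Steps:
Z(F) = 0
J = -131362
-1*373145 - (Z(143) - J) = -1*373145 - (0 - 1*(-131362)) = -373145 - (0 + 131362) = -373145 - 1*131362 = -373145 - 131362 = -504507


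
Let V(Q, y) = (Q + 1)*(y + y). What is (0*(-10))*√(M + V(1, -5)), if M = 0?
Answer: 0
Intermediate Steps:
V(Q, y) = 2*y*(1 + Q) (V(Q, y) = (1 + Q)*(2*y) = 2*y*(1 + Q))
(0*(-10))*√(M + V(1, -5)) = (0*(-10))*√(0 + 2*(-5)*(1 + 1)) = 0*√(0 + 2*(-5)*2) = 0*√(0 - 20) = 0*√(-20) = 0*(2*I*√5) = 0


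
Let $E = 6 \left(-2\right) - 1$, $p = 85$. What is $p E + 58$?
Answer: $-1047$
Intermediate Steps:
$E = -13$ ($E = -12 - 1 = -13$)
$p E + 58 = 85 \left(-13\right) + 58 = -1105 + 58 = -1047$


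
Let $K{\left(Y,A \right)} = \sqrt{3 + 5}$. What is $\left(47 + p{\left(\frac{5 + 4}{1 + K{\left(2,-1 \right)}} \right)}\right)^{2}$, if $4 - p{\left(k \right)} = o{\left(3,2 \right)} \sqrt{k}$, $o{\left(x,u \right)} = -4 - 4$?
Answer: $\left(51 + \frac{24}{\sqrt{1 + 2 \sqrt{2}}}\right)^{2} \approx 4002.6$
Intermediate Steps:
$o{\left(x,u \right)} = -8$
$K{\left(Y,A \right)} = 2 \sqrt{2}$ ($K{\left(Y,A \right)} = \sqrt{8} = 2 \sqrt{2}$)
$p{\left(k \right)} = 4 + 8 \sqrt{k}$ ($p{\left(k \right)} = 4 - - 8 \sqrt{k} = 4 + 8 \sqrt{k}$)
$\left(47 + p{\left(\frac{5 + 4}{1 + K{\left(2,-1 \right)}} \right)}\right)^{2} = \left(47 + \left(4 + 8 \sqrt{\frac{5 + 4}{1 + 2 \sqrt{2}}}\right)\right)^{2} = \left(47 + \left(4 + 8 \sqrt{\frac{9}{1 + 2 \sqrt{2}}}\right)\right)^{2} = \left(47 + \left(4 + 8 \frac{3}{\sqrt{1 + 2 \sqrt{2}}}\right)\right)^{2} = \left(47 + \left(4 + \frac{24}{\sqrt{1 + 2 \sqrt{2}}}\right)\right)^{2} = \left(51 + \frac{24}{\sqrt{1 + 2 \sqrt{2}}}\right)^{2}$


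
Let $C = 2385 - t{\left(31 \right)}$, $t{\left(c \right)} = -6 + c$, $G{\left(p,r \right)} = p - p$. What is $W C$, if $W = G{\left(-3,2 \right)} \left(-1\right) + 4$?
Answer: $9440$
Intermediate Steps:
$G{\left(p,r \right)} = 0$
$W = 4$ ($W = 0 \left(-1\right) + 4 = 0 + 4 = 4$)
$C = 2360$ ($C = 2385 - \left(-6 + 31\right) = 2385 - 25 = 2360$)
$W C = 4 \cdot 2360 = 9440$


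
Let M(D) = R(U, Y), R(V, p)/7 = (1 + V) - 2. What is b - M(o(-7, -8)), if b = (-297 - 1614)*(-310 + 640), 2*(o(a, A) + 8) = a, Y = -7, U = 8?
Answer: -630679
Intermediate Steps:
o(a, A) = -8 + a/2
R(V, p) = -7 + 7*V (R(V, p) = 7*((1 + V) - 2) = 7*(-1 + V) = -7 + 7*V)
M(D) = 49 (M(D) = -7 + 7*8 = -7 + 56 = 49)
b = -630630 (b = -1911*330 = -630630)
b - M(o(-7, -8)) = -630630 - 1*49 = -630630 - 49 = -630679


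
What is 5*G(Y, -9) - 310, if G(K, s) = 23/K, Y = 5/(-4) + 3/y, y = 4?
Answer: -540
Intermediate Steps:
Y = -1/2 (Y = 5/(-4) + 3/4 = 5*(-1/4) + 3*(1/4) = -5/4 + 3/4 = -1/2 ≈ -0.50000)
5*G(Y, -9) - 310 = 5*(23/(-1/2)) - 310 = 5*(23*(-2)) - 310 = 5*(-46) - 310 = -230 - 310 = -540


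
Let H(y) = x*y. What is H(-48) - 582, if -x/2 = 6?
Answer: -6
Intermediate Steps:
x = -12 (x = -2*6 = -12)
H(y) = -12*y
H(-48) - 582 = -12*(-48) - 582 = 576 - 582 = -6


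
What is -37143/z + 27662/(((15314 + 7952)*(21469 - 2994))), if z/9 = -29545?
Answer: 177476427124/1269960359575 ≈ 0.13975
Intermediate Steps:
z = -265905 (z = 9*(-29545) = -265905)
-37143/z + 27662/(((15314 + 7952)*(21469 - 2994))) = -37143/(-265905) + 27662/(((15314 + 7952)*(21469 - 2994))) = -37143*(-1/265905) + 27662/((23266*18475)) = 4127/29545 + 27662/429839350 = 4127/29545 + 27662*(1/429839350) = 4127/29545 + 13831/214919675 = 177476427124/1269960359575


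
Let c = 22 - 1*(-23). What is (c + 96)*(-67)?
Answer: -9447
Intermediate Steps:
c = 45 (c = 22 + 23 = 45)
(c + 96)*(-67) = (45 + 96)*(-67) = 141*(-67) = -9447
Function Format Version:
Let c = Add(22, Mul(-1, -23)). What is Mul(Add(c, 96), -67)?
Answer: -9447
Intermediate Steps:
c = 45 (c = Add(22, 23) = 45)
Mul(Add(c, 96), -67) = Mul(Add(45, 96), -67) = Mul(141, -67) = -9447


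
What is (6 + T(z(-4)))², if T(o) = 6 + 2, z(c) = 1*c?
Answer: 196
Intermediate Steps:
z(c) = c
T(o) = 8
(6 + T(z(-4)))² = (6 + 8)² = 14² = 196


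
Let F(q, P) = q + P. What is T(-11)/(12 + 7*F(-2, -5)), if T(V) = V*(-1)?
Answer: -11/37 ≈ -0.29730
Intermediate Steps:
F(q, P) = P + q
T(V) = -V
T(-11)/(12 + 7*F(-2, -5)) = (-1*(-11))/(12 + 7*(-5 - 2)) = 11/(12 + 7*(-7)) = 11/(12 - 49) = 11/(-37) = -1/37*11 = -11/37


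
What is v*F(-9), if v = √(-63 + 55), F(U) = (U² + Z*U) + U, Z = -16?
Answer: 432*I*√2 ≈ 610.94*I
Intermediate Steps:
F(U) = U² - 15*U (F(U) = (U² - 16*U) + U = U² - 15*U)
v = 2*I*√2 (v = √(-8) = 2*I*√2 ≈ 2.8284*I)
v*F(-9) = (2*I*√2)*(-9*(-15 - 9)) = (2*I*√2)*(-9*(-24)) = (2*I*√2)*216 = 432*I*√2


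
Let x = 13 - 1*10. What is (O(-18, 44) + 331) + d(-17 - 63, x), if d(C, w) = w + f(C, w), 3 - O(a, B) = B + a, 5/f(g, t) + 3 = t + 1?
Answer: 316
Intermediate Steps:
f(g, t) = 5/(-2 + t) (f(g, t) = 5/(-3 + (t + 1)) = 5/(-3 + (1 + t)) = 5/(-2 + t))
O(a, B) = 3 - B - a (O(a, B) = 3 - (B + a) = 3 + (-B - a) = 3 - B - a)
x = 3 (x = 13 - 10 = 3)
d(C, w) = w + 5/(-2 + w)
(O(-18, 44) + 331) + d(-17 - 63, x) = ((3 - 1*44 - 1*(-18)) + 331) + (5 + 3*(-2 + 3))/(-2 + 3) = ((3 - 44 + 18) + 331) + (5 + 3*1)/1 = (-23 + 331) + 1*(5 + 3) = 308 + 1*8 = 308 + 8 = 316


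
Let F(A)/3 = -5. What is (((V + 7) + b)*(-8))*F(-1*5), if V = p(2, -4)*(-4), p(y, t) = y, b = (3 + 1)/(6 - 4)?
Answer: 120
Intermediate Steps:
F(A) = -15 (F(A) = 3*(-5) = -15)
b = 2 (b = 4/2 = 4*(½) = 2)
V = -8 (V = 2*(-4) = -8)
(((V + 7) + b)*(-8))*F(-1*5) = (((-8 + 7) + 2)*(-8))*(-15) = ((-1 + 2)*(-8))*(-15) = (1*(-8))*(-15) = -8*(-15) = 120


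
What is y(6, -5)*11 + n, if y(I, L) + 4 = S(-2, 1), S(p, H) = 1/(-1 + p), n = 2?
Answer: -137/3 ≈ -45.667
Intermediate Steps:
y(I, L) = -13/3 (y(I, L) = -4 + 1/(-1 - 2) = -4 + 1/(-3) = -4 - ⅓ = -13/3)
y(6, -5)*11 + n = -13/3*11 + 2 = -143/3 + 2 = -137/3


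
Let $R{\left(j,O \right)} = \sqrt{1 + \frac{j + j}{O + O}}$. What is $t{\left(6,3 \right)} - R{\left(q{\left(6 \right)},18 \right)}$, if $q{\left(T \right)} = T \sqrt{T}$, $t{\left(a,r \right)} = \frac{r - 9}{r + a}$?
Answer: $- \frac{2}{3} - \frac{\sqrt{9 + 3 \sqrt{6}}}{3} \approx -2.0144$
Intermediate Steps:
$t{\left(a,r \right)} = \frac{-9 + r}{a + r}$
$q{\left(T \right)} = T^{\frac{3}{2}}$
$R{\left(j,O \right)} = \sqrt{1 + \frac{j}{O}}$ ($R{\left(j,O \right)} = \sqrt{1 + \frac{2 j}{2 O}} = \sqrt{1 + 2 j \frac{1}{2 O}} = \sqrt{1 + \frac{j}{O}}$)
$t{\left(6,3 \right)} - R{\left(q{\left(6 \right)},18 \right)} = \frac{-9 + 3}{6 + 3} - \sqrt{\frac{18 + 6^{\frac{3}{2}}}{18}} = \frac{1}{9} \left(-6\right) - \sqrt{\frac{18 + 6 \sqrt{6}}{18}} = \frac{1}{9} \left(-6\right) - \sqrt{1 + \frac{\sqrt{6}}{3}} = - \frac{2}{3} - \sqrt{1 + \frac{\sqrt{6}}{3}}$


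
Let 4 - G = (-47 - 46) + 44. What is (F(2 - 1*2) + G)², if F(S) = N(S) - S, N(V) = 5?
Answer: 3364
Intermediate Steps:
F(S) = 5 - S
G = 53 (G = 4 - ((-47 - 46) + 44) = 4 - (-93 + 44) = 4 - 1*(-49) = 4 + 49 = 53)
(F(2 - 1*2) + G)² = ((5 - (2 - 1*2)) + 53)² = ((5 - (2 - 2)) + 53)² = ((5 - 1*0) + 53)² = ((5 + 0) + 53)² = (5 + 53)² = 58² = 3364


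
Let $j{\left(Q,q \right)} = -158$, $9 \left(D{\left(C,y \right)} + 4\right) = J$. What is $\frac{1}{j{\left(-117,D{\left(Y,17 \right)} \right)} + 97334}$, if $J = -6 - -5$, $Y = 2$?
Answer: $\frac{1}{97176} \approx 1.0291 \cdot 10^{-5}$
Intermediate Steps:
$J = -1$ ($J = -6 + 5 = -1$)
$D{\left(C,y \right)} = - \frac{37}{9}$ ($D{\left(C,y \right)} = -4 + \frac{1}{9} \left(-1\right) = -4 - \frac{1}{9} = - \frac{37}{9}$)
$\frac{1}{j{\left(-117,D{\left(Y,17 \right)} \right)} + 97334} = \frac{1}{-158 + 97334} = \frac{1}{97176}$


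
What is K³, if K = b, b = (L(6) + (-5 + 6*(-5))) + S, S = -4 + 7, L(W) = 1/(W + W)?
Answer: -56181887/1728 ≈ -32513.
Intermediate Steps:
L(W) = 1/(2*W)
S = 3
b = -383/12 (b = ((½)/6 + (-5 + 6*(-5))) + 3 = ((½)*(⅙) + (-5 - 30)) + 3 = (1/12 - 35) + 3 = -419/12 + 3 = -383/12 ≈ -31.917)
K = -383/12 ≈ -31.917
K³ = (-383/12)³ = -56181887/1728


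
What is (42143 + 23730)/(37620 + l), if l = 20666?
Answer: 65873/58286 ≈ 1.1302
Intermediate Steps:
(42143 + 23730)/(37620 + l) = (42143 + 23730)/(37620 + 20666) = 65873/58286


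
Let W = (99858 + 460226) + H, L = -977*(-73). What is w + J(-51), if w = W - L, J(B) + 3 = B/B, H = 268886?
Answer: 757647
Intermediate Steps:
J(B) = -2 (J(B) = -3 + B/B = -3 + 1 = -2)
L = 71321
W = 828970 (W = (99858 + 460226) + 268886 = 560084 + 268886 = 828970)
w = 757649 (w = 828970 - 1*71321 = 828970 - 71321 = 757649)
w + J(-51) = 757649 - 2 = 757647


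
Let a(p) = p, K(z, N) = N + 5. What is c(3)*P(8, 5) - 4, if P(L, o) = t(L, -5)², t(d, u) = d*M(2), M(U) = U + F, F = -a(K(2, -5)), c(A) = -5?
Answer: -1284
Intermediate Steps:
K(z, N) = 5 + N
F = 0 (F = -(5 - 5) = -1*0 = 0)
M(U) = U (M(U) = U + 0 = U)
t(d, u) = 2*d (t(d, u) = d*2 = 2*d)
P(L, o) = 4*L² (P(L, o) = (2*L)² = 4*L²)
c(3)*P(8, 5) - 4 = -20*8² - 4 = -20*64 - 4 = -5*256 - 4 = -1280 - 4 = -1284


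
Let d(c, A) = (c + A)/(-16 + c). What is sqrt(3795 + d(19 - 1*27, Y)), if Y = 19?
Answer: sqrt(546414)/12 ≈ 61.600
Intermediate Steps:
d(c, A) = (A + c)/(-16 + c)
sqrt(3795 + d(19 - 1*27, Y)) = sqrt(3795 + (19 + (19 - 1*27))/(-16 + (19 - 1*27))) = sqrt(3795 + (19 + (19 - 27))/(-16 + (19 - 27))) = sqrt(3795 + (19 - 8)/(-16 - 8)) = sqrt(3795 + 11/(-24)) = sqrt(3795 - 1/24*11) = sqrt(3795 - 11/24) = sqrt(91069/24) = sqrt(546414)/12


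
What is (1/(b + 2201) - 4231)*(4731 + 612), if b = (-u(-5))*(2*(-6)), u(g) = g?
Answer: -48399939510/2141 ≈ -2.2606e+7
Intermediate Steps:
b = -60 (b = (-1*(-5))*(2*(-6)) = 5*(-12) = -60)
(1/(b + 2201) - 4231)*(4731 + 612) = (1/(-60 + 2201) - 4231)*(4731 + 612) = (1/2141 - 4231)*5343 = -9058570/2141*5343 = -48399939510/2141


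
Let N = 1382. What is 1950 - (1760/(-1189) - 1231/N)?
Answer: 3208132079/1643198 ≈ 1952.4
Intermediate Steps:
1950 - (1760/(-1189) - 1231/N) = 1950 - (1760/(-1189) - 1231/1382) = 1950 - (1760*(-1/1189) - 1231*1/1382) = 1950 - (-1760/1189 - 1231/1382) = 1950 - 1*(-3895979/1643198) = 1950 + 3895979/1643198 = 3208132079/1643198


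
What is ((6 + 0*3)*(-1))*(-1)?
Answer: 6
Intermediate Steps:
((6 + 0*3)*(-1))*(-1) = ((6 + 0)*(-1))*(-1) = (6*(-1))*(-1) = -6*(-1) = 6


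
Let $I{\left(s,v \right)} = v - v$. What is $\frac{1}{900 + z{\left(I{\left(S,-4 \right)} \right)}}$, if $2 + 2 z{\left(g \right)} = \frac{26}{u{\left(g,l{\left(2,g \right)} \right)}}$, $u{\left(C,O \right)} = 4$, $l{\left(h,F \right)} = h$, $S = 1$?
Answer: $\frac{4}{3609} \approx 0.0011083$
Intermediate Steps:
$I{\left(s,v \right)} = 0$
$z{\left(g \right)} = \frac{9}{4}$ ($z{\left(g \right)} = -1 + \frac{26 \cdot \frac{1}{4}}{2} = -1 + \frac{1}{2} \cdot \frac{13}{2} = -1 + \frac{13}{4} = \frac{9}{4}$)
$\frac{1}{900 + z{\left(I{\left(S,-4 \right)} \right)}} = \frac{1}{900 + \frac{9}{4}} = \frac{1}{\frac{3609}{4}} = \frac{4}{3609}$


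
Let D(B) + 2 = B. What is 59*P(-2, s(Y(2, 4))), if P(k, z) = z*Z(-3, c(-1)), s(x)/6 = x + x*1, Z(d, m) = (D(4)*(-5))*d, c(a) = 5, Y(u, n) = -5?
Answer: -106200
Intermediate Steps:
D(B) = -2 + B
Z(d, m) = -10*d (Z(d, m) = ((-2 + 4)*(-5))*d = (2*(-5))*d = -10*d)
s(x) = 12*x (s(x) = 6*(x + x*1) = 6*(x + x) = 6*(2*x) = 12*x)
P(k, z) = 30*z (P(k, z) = z*(-10*(-3)) = z*30 = 30*z)
59*P(-2, s(Y(2, 4))) = 59*(30*(12*(-5))) = 59*(30*(-60)) = 59*(-1800) = -106200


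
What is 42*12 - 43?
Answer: 461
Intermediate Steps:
42*12 - 43 = 504 - 43 = 461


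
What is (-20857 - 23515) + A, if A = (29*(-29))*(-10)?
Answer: -35962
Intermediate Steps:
A = 8410 (A = -841*(-10) = 8410)
(-20857 - 23515) + A = (-20857 - 23515) + 8410 = -44372 + 8410 = -35962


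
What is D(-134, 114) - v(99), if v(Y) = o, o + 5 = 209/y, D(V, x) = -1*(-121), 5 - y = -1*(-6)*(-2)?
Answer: 1933/17 ≈ 113.71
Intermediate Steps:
y = 17 (y = 5 - (-1*(-6))*(-2) = 5 - 6*(-2) = 5 - 1*(-12) = 5 + 12 = 17)
D(V, x) = 121
o = 124/17 (o = -5 + 209/17 = 124/17 ≈ 7.2941)
v(Y) = 124/17
D(-134, 114) - v(99) = 121 - 1*124/17 = 121 - 124/17 = 1933/17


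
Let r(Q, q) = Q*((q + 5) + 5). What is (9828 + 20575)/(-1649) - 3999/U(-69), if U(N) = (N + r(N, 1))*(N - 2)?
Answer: -597975305/32313804 ≈ -18.505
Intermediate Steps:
r(Q, q) = Q*(10 + q) (r(Q, q) = Q*((5 + q) + 5) = Q*(10 + q))
U(N) = 12*N*(-2 + N) (U(N) = (N + N*(10 + 1))*(N - 2) = (N + N*11)*(-2 + N) = (N + 11*N)*(-2 + N) = (12*N)*(-2 + N) = 12*N*(-2 + N))
(9828 + 20575)/(-1649) - 3999/U(-69) = (9828 + 20575)/(-1649) - 3999*(-1/(828*(-2 - 69))) = 30403*(-1/1649) - 3999/(12*(-69)*(-71)) = -30403/1649 - 3999/58788 = -30403/1649 - 3999*1/58788 = -30403/1649 - 1333/19596 = -597975305/32313804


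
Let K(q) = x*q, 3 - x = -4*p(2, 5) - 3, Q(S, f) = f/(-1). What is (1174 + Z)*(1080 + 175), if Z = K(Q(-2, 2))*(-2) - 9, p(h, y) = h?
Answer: 1532355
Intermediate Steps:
Q(S, f) = -f (Q(S, f) = f*(-1) = -f)
x = 14 (x = 3 - (-4*2 - 3) = 3 - (-8 - 3) = 3 - 1*(-11) = 3 + 11 = 14)
K(q) = 14*q
Z = 47 (Z = (14*(-1*2))*(-2) - 9 = (14*(-2))*(-2) - 9 = -28*(-2) - 9 = 56 - 9 = 47)
(1174 + Z)*(1080 + 175) = (1174 + 47)*(1080 + 175) = 1221*1255 = 1532355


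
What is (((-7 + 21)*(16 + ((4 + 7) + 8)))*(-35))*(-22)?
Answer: 377300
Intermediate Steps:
(((-7 + 21)*(16 + ((4 + 7) + 8)))*(-35))*(-22) = ((14*(16 + (11 + 8)))*(-35))*(-22) = ((14*(16 + 19))*(-35))*(-22) = ((14*35)*(-35))*(-22) = (490*(-35))*(-22) = -17150*(-22) = 377300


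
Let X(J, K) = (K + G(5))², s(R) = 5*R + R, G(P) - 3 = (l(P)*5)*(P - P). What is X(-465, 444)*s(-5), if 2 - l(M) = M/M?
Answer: -5994270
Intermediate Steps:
l(M) = 1 (l(M) = 2 - M/M = 2 - 1*1 = 2 - 1 = 1)
G(P) = 3 (G(P) = 3 + (1*5)*(P - P) = 3 + 5*0 = 3 + 0 = 3)
s(R) = 6*R
X(J, K) = (3 + K)² (X(J, K) = (K + 3)² = (3 + K)²)
X(-465, 444)*s(-5) = (3 + 444)²*(6*(-5)) = 447²*(-30) = 199809*(-30) = -5994270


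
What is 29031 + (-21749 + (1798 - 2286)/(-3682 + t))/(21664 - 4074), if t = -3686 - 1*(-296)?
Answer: 90280010061/3109912 ≈ 29030.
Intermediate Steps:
t = -3390 (t = -3686 + 296 = -3390)
29031 + (-21749 + (1798 - 2286)/(-3682 + t))/(21664 - 4074) = 29031 + (-21749 + (1798 - 2286)/(-3682 - 3390))/(21664 - 4074) = 29031 + (-21749 - 488/(-7072))/17590 = 29031 + (-21749 - 488*(-1/7072))*(1/17590) = 29031 + (-21749 + 61/884)*(1/17590) = 29031 - 19226055/884*1/17590 = 29031 - 3845211/3109912 = 90280010061/3109912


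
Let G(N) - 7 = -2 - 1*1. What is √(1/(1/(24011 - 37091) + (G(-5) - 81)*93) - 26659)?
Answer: I*√233887332972960469579/93665881 ≈ 163.28*I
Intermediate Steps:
G(N) = 4 (G(N) = 7 + (-2 - 1*1) = 7 + (-2 - 1) = 7 - 3 = 4)
√(1/(1/(24011 - 37091) + (G(-5) - 81)*93) - 26659) = √(1/(1/(24011 - 37091) + (4 - 81)*93) - 26659) = √(1/(1/(-13080) - 77*93) - 26659) = √(1/(-1/13080 - 7161) - 26659) = √(1/(-93665881/13080) - 26659) = √(-13080/93665881 - 26659) = √(-2497038734659/93665881) = I*√233887332972960469579/93665881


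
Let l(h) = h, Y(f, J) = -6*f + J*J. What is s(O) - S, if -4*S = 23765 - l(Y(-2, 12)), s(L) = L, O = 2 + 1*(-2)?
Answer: 23609/4 ≈ 5902.3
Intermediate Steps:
O = 0 (O = 2 - 2 = 0)
Y(f, J) = J² - 6*f (Y(f, J) = -6*f + J² = J² - 6*f)
S = -23609/4 (S = -(23765 - (12² - 6*(-2)))/4 = -(23765 - (144 + 12))/4 = -(23765 - 1*156)/4 = -(23765 - 156)/4 = -¼*23609 = -23609/4 ≈ -5902.3)
s(O) - S = 0 - 1*(-23609/4) = 0 + 23609/4 = 23609/4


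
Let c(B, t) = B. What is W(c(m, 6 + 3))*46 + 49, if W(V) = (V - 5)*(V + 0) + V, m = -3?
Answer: 1015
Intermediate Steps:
W(V) = V + V*(-5 + V) (W(V) = (-5 + V)*V + V = V*(-5 + V) + V = V + V*(-5 + V))
W(c(m, 6 + 3))*46 + 49 = -3*(-4 - 3)*46 + 49 = -3*(-7)*46 + 49 = 21*46 + 49 = 966 + 49 = 1015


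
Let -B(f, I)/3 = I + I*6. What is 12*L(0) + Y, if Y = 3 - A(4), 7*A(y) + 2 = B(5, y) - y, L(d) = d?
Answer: 111/7 ≈ 15.857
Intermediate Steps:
B(f, I) = -21*I (B(f, I) = -3*(I + I*6) = -3*(I + 6*I) = -21*I)
A(y) = -2/7 - 22*y/7 (A(y) = -2/7 + (-21*y - y)/7 = -2/7 + (-22*y)/7 = -2/7 - 22*y/7)
Y = 111/7 (Y = 3 - (-2/7 - 22/7*4) = 3 - (-2/7 - 88/7) = 3 - 1*(-90/7) = 3 + 90/7 = 111/7 ≈ 15.857)
12*L(0) + Y = 12*0 + 111/7 = 0 + 111/7 = 111/7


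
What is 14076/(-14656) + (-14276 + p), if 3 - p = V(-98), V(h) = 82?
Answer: -52600239/3664 ≈ -14356.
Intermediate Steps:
p = -79 (p = 3 - 1*82 = 3 - 82 = -79)
14076/(-14656) + (-14276 + p) = 14076/(-14656) + (-14276 - 79) = 14076*(-1/14656) - 14355 = -3519/3664 - 14355 = -52600239/3664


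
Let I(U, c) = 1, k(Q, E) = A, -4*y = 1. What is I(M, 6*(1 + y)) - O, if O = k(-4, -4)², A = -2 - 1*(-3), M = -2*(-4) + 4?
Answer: 0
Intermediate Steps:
y = -¼ (y = -¼*1 = -¼ ≈ -0.25000)
M = 12 (M = 8 + 4 = 12)
A = 1 (A = -2 + 3 = 1)
k(Q, E) = 1
O = 1 (O = 1² = 1)
I(M, 6*(1 + y)) - O = 1 - 1*1 = 1 - 1 = 0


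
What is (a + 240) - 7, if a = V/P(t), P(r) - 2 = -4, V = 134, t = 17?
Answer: 166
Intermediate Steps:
P(r) = -2 (P(r) = 2 - 4 = -2)
a = -67 (a = 134/(-2) = 134*(-½) = -67)
(a + 240) - 7 = (-67 + 240) - 7 = 173 - 7 = 166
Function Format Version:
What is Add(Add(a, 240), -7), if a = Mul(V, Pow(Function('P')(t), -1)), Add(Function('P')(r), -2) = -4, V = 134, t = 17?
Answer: 166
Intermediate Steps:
Function('P')(r) = -2 (Function('P')(r) = Add(2, -4) = -2)
a = -67 (a = Mul(134, Pow(-2, -1)) = Mul(134, Rational(-1, 2)) = -67)
Add(Add(a, 240), -7) = Add(Add(-67, 240), -7) = Add(173, -7) = 166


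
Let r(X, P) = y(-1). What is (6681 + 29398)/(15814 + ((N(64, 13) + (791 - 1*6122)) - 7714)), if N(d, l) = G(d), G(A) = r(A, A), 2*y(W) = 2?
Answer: 36079/2770 ≈ 13.025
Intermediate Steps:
y(W) = 1 (y(W) = (½)*2 = 1)
r(X, P) = 1
G(A) = 1
N(d, l) = 1
(6681 + 29398)/(15814 + ((N(64, 13) + (791 - 1*6122)) - 7714)) = (6681 + 29398)/(15814 + ((1 + (791 - 1*6122)) - 7714)) = 36079/(15814 + ((1 + (791 - 6122)) - 7714)) = 36079/(15814 + ((1 - 5331) - 7714)) = 36079/(15814 + (-5330 - 7714)) = 36079/(15814 - 13044) = 36079/2770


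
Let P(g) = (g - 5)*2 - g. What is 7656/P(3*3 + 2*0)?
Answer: -7656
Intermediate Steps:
P(g) = -10 + g (P(g) = (-5 + g)*2 - g = (-10 + 2*g) - g = -10 + g)
7656/P(3*3 + 2*0) = 7656/(-10 + (3*3 + 2*0)) = 7656/(-10 + (9 + 0)) = 7656/(-10 + 9) = 7656/(-1) = 7656*(-1) = -7656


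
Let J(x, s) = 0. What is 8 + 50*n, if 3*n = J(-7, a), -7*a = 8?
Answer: 8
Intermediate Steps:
a = -8/7 (a = -1/7*8 = -8/7 ≈ -1.1429)
n = 0 (n = (1/3)*0 = 0)
8 + 50*n = 8 + 50*0 = 8 + 0 = 8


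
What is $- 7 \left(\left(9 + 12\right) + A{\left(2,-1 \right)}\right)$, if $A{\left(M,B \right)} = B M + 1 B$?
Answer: $-126$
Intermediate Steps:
$A{\left(M,B \right)} = B + B M$ ($A{\left(M,B \right)} = B M + B = B + B M$)
$- 7 \left(\left(9 + 12\right) + A{\left(2,-1 \right)}\right) = - 7 \left(\left(9 + 12\right) - \left(1 + 2\right)\right) = - 7 \left(21 - 3\right) = \left(-7\right) 18 = -126$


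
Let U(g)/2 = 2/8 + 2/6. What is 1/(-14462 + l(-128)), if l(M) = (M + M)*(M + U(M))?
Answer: 3/54022 ≈ 5.5533e-5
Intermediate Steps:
U(g) = 7/6 (U(g) = 2*(2/8 + 2/6) = 2*(2*(⅛) + 2*(⅙)) = 2*(¼ + ⅓) = 2*(7/12) = 7/6)
l(M) = 2*M*(7/6 + M) (l(M) = (M + M)*(M + 7/6) = (2*M)*(7/6 + M) = 2*M*(7/6 + M))
1/(-14462 + l(-128)) = 1/(-14462 + (⅓)*(-128)*(7 + 6*(-128))) = 1/(-14462 + (⅓)*(-128)*(7 - 768)) = 1/(-14462 + (⅓)*(-128)*(-761)) = 1/(-14462 + 97408/3) = 1/(54022/3) = 3/54022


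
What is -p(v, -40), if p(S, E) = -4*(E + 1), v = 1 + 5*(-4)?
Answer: -156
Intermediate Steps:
v = -19 (v = 1 - 20 = -19)
p(S, E) = -4 - 4*E (p(S, E) = -4*(1 + E) = -4 - 4*E)
-p(v, -40) = -(-4 - 4*(-40)) = -(-4 + 160) = -1*156 = -156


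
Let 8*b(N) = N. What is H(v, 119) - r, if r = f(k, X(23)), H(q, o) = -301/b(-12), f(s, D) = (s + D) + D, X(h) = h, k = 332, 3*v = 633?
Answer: -532/3 ≈ -177.33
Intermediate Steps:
b(N) = N/8
v = 211 (v = (⅓)*633 = 211)
f(s, D) = s + 2*D (f(s, D) = (D + s) + D = s + 2*D)
H(q, o) = 602/3 (H(q, o) = -301/((⅛)*(-12)) = -301/(-3/2) = -301*(-⅔) = 602/3)
r = 378 (r = 332 + 2*23 = 332 + 46 = 378)
H(v, 119) - r = 602/3 - 1*378 = 602/3 - 378 = -532/3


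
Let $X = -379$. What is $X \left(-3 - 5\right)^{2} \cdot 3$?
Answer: $-72768$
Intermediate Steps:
$X \left(-3 - 5\right)^{2} \cdot 3 = - 379 \left(-3 - 5\right)^{2} \cdot 3 = - 379 \left(-8\right)^{2} \cdot 3 = - 379 \cdot 64 \cdot 3 = \left(-379\right) 192 = -72768$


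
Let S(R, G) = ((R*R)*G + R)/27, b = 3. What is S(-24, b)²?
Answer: 322624/81 ≈ 3983.0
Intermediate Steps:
S(R, G) = R/27 + G*R²/27 (S(R, G) = (R²*G + R)*(1/27) = (G*R² + R)*(1/27) = (R + G*R²)*(1/27) = R/27 + G*R²/27)
S(-24, b)² = ((1/27)*(-24)*(1 + 3*(-24)))² = ((1/27)*(-24)*(1 - 72))² = ((1/27)*(-24)*(-71))² = (568/9)² = 322624/81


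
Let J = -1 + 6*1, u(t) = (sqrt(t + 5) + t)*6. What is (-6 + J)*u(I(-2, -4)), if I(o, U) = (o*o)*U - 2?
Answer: 108 - 6*I*sqrt(13) ≈ 108.0 - 21.633*I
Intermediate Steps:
I(o, U) = -2 + U*o**2 (I(o, U) = o**2*U - 2 = U*o**2 - 2 = -2 + U*o**2)
u(t) = 6*t + 6*sqrt(5 + t) (u(t) = (sqrt(5 + t) + t)*6 = (t + sqrt(5 + t))*6 = 6*t + 6*sqrt(5 + t))
J = 5 (J = -1 + 6 = 5)
(-6 + J)*u(I(-2, -4)) = (-6 + 5)*(6*(-2 - 4*(-2)**2) + 6*sqrt(5 + (-2 - 4*(-2)**2))) = -(6*(-2 - 4*4) + 6*sqrt(5 + (-2 - 4*4))) = -(6*(-2 - 16) + 6*sqrt(5 + (-2 - 16))) = -(6*(-18) + 6*sqrt(5 - 18)) = -(-108 + 6*sqrt(-13)) = -(-108 + 6*(I*sqrt(13))) = -(-108 + 6*I*sqrt(13)) = 108 - 6*I*sqrt(13)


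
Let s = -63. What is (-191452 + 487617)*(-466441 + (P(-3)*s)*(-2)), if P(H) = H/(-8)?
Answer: -552518019875/4 ≈ -1.3813e+11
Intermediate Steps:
P(H) = -H/8 (P(H) = H*(-1/8) = -H/8)
(-191452 + 487617)*(-466441 + (P(-3)*s)*(-2)) = (-191452 + 487617)*(-466441 + (-1/8*(-3)*(-63))*(-2)) = 296165*(-466441 + ((3/8)*(-63))*(-2)) = 296165*(-466441 - 189/8*(-2)) = 296165*(-466441 + 189/4) = 296165*(-1865575/4) = -552518019875/4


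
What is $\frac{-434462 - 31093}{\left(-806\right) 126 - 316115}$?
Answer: $\frac{465555}{417671} \approx 1.1146$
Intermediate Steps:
$\frac{-434462 - 31093}{\left(-806\right) 126 - 316115} = - \frac{465555}{-101556 - 316115} = - \frac{465555}{-417671} = \left(-465555\right) \left(- \frac{1}{417671}\right) = \frac{465555}{417671}$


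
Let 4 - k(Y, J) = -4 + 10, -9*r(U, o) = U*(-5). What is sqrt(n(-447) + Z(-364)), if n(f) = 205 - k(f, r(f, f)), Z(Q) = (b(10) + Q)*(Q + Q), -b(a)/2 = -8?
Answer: sqrt(253551) ≈ 503.54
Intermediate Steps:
b(a) = 16 (b(a) = -2*(-8) = 16)
r(U, o) = 5*U/9 (r(U, o) = -U*(-5)/9 = -(-5)*U/9 = 5*U/9)
k(Y, J) = -2 (k(Y, J) = 4 - (-4 + 10) = 4 - 1*6 = 4 - 6 = -2)
Z(Q) = 2*Q*(16 + Q) (Z(Q) = (16 + Q)*(Q + Q) = (16 + Q)*(2*Q) = 2*Q*(16 + Q))
n(f) = 207 (n(f) = 205 - 1*(-2) = 205 + 2 = 207)
sqrt(n(-447) + Z(-364)) = sqrt(207 + 2*(-364)*(16 - 364)) = sqrt(207 + 2*(-364)*(-348)) = sqrt(207 + 253344) = sqrt(253551)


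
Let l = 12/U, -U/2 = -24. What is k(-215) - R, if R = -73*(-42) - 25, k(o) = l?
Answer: -12163/4 ≈ -3040.8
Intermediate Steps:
U = 48 (U = -2*(-24) = 48)
l = ¼ (l = 12/48 = 12*(1/48) = ¼ ≈ 0.25000)
k(o) = ¼
R = 3041 (R = 3066 - 25 = 3041)
k(-215) - R = ¼ - 1*3041 = ¼ - 3041 = -12163/4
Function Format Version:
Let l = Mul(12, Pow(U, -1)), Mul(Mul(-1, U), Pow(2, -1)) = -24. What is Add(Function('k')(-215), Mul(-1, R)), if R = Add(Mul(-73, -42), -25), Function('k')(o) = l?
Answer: Rational(-12163, 4) ≈ -3040.8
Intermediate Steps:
U = 48 (U = Mul(-2, -24) = 48)
l = Rational(1, 4) (l = Mul(12, Pow(48, -1)) = Mul(12, Rational(1, 48)) = Rational(1, 4) ≈ 0.25000)
Function('k')(o) = Rational(1, 4)
R = 3041 (R = Add(3066, -25) = 3041)
Add(Function('k')(-215), Mul(-1, R)) = Add(Rational(1, 4), Mul(-1, 3041)) = Add(Rational(1, 4), -3041) = Rational(-12163, 4)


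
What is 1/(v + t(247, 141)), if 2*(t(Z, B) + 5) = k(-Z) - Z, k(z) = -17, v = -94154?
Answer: -1/94291 ≈ -1.0605e-5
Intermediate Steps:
t(Z, B) = -27/2 - Z/2 (t(Z, B) = -5 + (-17 - Z)/2 = -5 + (-17/2 - Z/2) = -27/2 - Z/2)
1/(v + t(247, 141)) = 1/(-94154 + (-27/2 - ½*247)) = 1/(-94154 + (-27/2 - 247/2)) = 1/(-94154 - 137) = 1/(-94291) = -1/94291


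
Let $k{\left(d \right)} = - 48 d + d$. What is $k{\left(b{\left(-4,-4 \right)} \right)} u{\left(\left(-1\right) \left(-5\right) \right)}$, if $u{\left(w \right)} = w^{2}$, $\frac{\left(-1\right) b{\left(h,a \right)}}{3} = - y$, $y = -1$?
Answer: $3525$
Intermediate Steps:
$b{\left(h,a \right)} = -3$ ($b{\left(h,a \right)} = - 3 \left(\left(-1\right) \left(-1\right)\right) = \left(-3\right) 1 = -3$)
$k{\left(d \right)} = - 47 d$
$k{\left(b{\left(-4,-4 \right)} \right)} u{\left(\left(-1\right) \left(-5\right) \right)} = \left(-47\right) \left(-3\right) \left(\left(-1\right) \left(-5\right)\right)^{2} = 141 \cdot 5^{2} = 141 \cdot 25 = 3525$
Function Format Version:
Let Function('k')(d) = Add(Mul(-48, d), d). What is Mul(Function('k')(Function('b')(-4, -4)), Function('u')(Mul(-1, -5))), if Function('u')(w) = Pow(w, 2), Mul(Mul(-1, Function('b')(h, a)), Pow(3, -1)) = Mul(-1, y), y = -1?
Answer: 3525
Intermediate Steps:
Function('b')(h, a) = -3 (Function('b')(h, a) = Mul(-3, Mul(-1, -1)) = Mul(-3, 1) = -3)
Function('k')(d) = Mul(-47, d)
Mul(Function('k')(Function('b')(-4, -4)), Function('u')(Mul(-1, -5))) = Mul(Mul(-47, -3), Pow(Mul(-1, -5), 2)) = Mul(141, Pow(5, 2)) = Mul(141, 25) = 3525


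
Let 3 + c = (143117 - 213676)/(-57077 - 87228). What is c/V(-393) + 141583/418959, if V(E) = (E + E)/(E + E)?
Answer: -131381172589/60457878495 ≈ -2.1731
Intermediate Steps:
V(E) = 1 (V(E) = (2*E)/((2*E)) = (2*E)*(1/(2*E)) = 1)
c = -362356/144305 (c = -3 + (143117 - 213676)/(-57077 - 87228) = -3 - 70559/(-144305) = -3 - 70559*(-1/144305) = -3 + 70559/144305 = -362356/144305 ≈ -2.5110)
c/V(-393) + 141583/418959 = -362356/144305/1 + 141583/418959 = -362356/144305*1 + 141583*(1/418959) = -362356/144305 + 141583/418959 = -131381172589/60457878495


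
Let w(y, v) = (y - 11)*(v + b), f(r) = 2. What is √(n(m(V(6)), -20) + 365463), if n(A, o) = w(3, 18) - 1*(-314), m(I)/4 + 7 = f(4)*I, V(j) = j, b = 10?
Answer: 9*√4513 ≈ 604.61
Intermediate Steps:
m(I) = -28 + 8*I (m(I) = -28 + 4*(2*I) = -28 + 8*I)
w(y, v) = (-11 + y)*(10 + v) (w(y, v) = (y - 11)*(v + 10) = (-11 + y)*(10 + v))
n(A, o) = 90 (n(A, o) = (-110 - 11*18 + 10*3 + 18*3) - 1*(-314) = (-110 - 198 + 30 + 54) + 314 = -224 + 314 = 90)
√(n(m(V(6)), -20) + 365463) = √(90 + 365463) = √365553 = 9*√4513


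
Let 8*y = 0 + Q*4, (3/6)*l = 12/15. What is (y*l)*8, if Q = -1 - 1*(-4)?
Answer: 96/5 ≈ 19.200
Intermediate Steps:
Q = 3 (Q = -1 + 4 = 3)
l = 8/5 (l = 2*(12/15) = 2*(12*(1/15)) = 2*(4/5) = 8/5 ≈ 1.6000)
y = 3/2 (y = (0 + 3*4)/8 = (0 + 12)/8 = (1/8)*12 = 3/2 ≈ 1.5000)
(y*l)*8 = ((3/2)*(8/5))*8 = (12/5)*8 = 96/5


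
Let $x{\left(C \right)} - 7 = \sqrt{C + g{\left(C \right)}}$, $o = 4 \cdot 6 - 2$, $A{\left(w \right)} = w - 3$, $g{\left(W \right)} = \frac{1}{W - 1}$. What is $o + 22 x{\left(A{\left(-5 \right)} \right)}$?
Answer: $176 + \frac{22 i \sqrt{73}}{3} \approx 176.0 + 62.656 i$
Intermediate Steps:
$g{\left(W \right)} = \frac{1}{-1 + W}$
$A{\left(w \right)} = -3 + w$
$o = 22$ ($o = 24 - 2 = 22$)
$x{\left(C \right)} = 7 + \sqrt{C + \frac{1}{-1 + C}}$
$o + 22 x{\left(A{\left(-5 \right)} \right)} = 22 + 22 \left(7 + \sqrt{\frac{1 + \left(-3 - 5\right) \left(-1 - 8\right)}{-1 - 8}}\right) = 22 + 22 \left(7 + \sqrt{\frac{1 - 8 \left(-1 - 8\right)}{-1 - 8}}\right) = 22 + 22 \left(7 + \sqrt{\frac{1 - -72}{-9}}\right) = 22 + 22 \left(7 + \sqrt{- \frac{1 + 72}{9}}\right) = 22 + 22 \left(7 + \sqrt{\left(- \frac{1}{9}\right) 73}\right) = 22 + 22 \left(7 + \sqrt{- \frac{73}{9}}\right) = 22 + 22 \left(7 + \frac{i \sqrt{73}}{3}\right) = 22 + \left(154 + \frac{22 i \sqrt{73}}{3}\right) = 176 + \frac{22 i \sqrt{73}}{3}$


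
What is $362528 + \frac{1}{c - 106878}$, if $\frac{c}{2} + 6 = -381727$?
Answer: $\frac{315524069631}{870344} \approx 3.6253 \cdot 10^{5}$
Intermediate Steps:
$c = -763466$ ($c = -12 + 2 \left(-381727\right) = -12 - 763454 = -763466$)
$362528 + \frac{1}{c - 106878} = 362528 + \frac{1}{-763466 - 106878} = 362528 + \frac{1}{-870344} = 362528 - \frac{1}{870344} = \frac{315524069631}{870344}$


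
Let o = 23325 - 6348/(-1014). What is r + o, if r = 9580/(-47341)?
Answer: 186663139183/8000629 ≈ 23331.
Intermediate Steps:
r = -9580/47341 (r = 9580*(-1/47341) = -9580/47341 ≈ -0.20236)
o = 3942983/169 (o = 23325 - 6348*(-1/1014) = 23325 + 1058/169 = 3942983/169 ≈ 23331.)
r + o = -9580/47341 + 3942983/169 = 186663139183/8000629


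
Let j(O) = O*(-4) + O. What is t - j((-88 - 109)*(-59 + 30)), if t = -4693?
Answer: 12446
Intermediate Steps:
j(O) = -3*O (j(O) = -4*O + O = -3*O)
t - j((-88 - 109)*(-59 + 30)) = -4693 - (-3)*(-88 - 109)*(-59 + 30) = -4693 - (-3)*(-197*(-29)) = -4693 - (-3)*5713 = -4693 - 1*(-17139) = -4693 + 17139 = 12446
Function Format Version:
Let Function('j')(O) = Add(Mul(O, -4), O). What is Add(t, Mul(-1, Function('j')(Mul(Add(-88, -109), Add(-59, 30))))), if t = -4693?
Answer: 12446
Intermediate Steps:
Function('j')(O) = Mul(-3, O) (Function('j')(O) = Add(Mul(-4, O), O) = Mul(-3, O))
Add(t, Mul(-1, Function('j')(Mul(Add(-88, -109), Add(-59, 30))))) = Add(-4693, Mul(-1, Mul(-3, Mul(Add(-88, -109), Add(-59, 30))))) = Add(-4693, Mul(-1, Mul(-3, Mul(-197, -29)))) = Add(-4693, Mul(-1, Mul(-3, 5713))) = Add(-4693, Mul(-1, -17139)) = Add(-4693, 17139) = 12446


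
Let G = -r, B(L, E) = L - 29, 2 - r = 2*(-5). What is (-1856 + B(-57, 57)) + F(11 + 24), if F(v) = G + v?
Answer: -1919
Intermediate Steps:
r = 12 (r = 2 - 2*(-5) = 2 - 1*(-10) = 2 + 10 = 12)
B(L, E) = -29 + L
G = -12 (G = -1*12 = -12)
F(v) = -12 + v
(-1856 + B(-57, 57)) + F(11 + 24) = (-1856 + (-29 - 57)) + (-12 + (11 + 24)) = (-1856 - 86) + (-12 + 35) = -1942 + 23 = -1919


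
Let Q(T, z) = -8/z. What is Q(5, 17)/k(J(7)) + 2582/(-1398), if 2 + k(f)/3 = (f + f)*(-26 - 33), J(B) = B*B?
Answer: -15867448/8591409 ≈ -1.8469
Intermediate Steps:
J(B) = B²
k(f) = -6 - 354*f (k(f) = -6 + 3*((f + f)*(-26 - 33)) = -6 + 3*((2*f)*(-59)) = -6 + 3*(-118*f) = -6 - 354*f)
Q(5, 17)/k(J(7)) + 2582/(-1398) = (-8/17)/(-6 - 354*7²) + 2582/(-1398) = (-8*1/17)/(-6 - 354*49) + 2582*(-1/1398) = -8/(17*(-6 - 17346)) - 1291/699 = -8/17/(-17352) - 1291/699 = -8/17*(-1/17352) - 1291/699 = 1/36873 - 1291/699 = -15867448/8591409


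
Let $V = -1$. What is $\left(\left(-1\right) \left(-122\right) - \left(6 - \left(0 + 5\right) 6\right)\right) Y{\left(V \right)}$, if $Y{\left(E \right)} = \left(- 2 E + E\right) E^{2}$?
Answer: $146$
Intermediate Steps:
$Y{\left(E \right)} = - E^{3}$ ($Y{\left(E \right)} = - E E^{2} = - E^{3}$)
$\left(\left(-1\right) \left(-122\right) - \left(6 - \left(0 + 5\right) 6\right)\right) Y{\left(V \right)} = \left(\left(-1\right) \left(-122\right) - \left(6 - \left(0 + 5\right) 6\right)\right) \left(- \left(-1\right)^{3}\right) = \left(122 + \left(-6 + 5 \cdot 6\right)\right) \left(\left(-1\right) \left(-1\right)\right) = \left(122 + \left(-6 + 30\right)\right) 1 = \left(122 + 24\right) 1 = 146 \cdot 1 = 146$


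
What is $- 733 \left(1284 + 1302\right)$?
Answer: $-1895538$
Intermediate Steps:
$- 733 \left(1284 + 1302\right) = \left(-733\right) 2586 = -1895538$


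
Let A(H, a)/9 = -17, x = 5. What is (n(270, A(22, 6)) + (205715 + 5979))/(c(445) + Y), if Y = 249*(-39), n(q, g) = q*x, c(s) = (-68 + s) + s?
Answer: -213044/8889 ≈ -23.967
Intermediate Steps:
A(H, a) = -153 (A(H, a) = 9*(-17) = -153)
c(s) = -68 + 2*s
n(q, g) = 5*q (n(q, g) = q*5 = 5*q)
Y = -9711
(n(270, A(22, 6)) + (205715 + 5979))/(c(445) + Y) = (5*270 + (205715 + 5979))/((-68 + 2*445) - 9711) = (1350 + 211694)/((-68 + 890) - 9711) = 213044/(822 - 9711) = 213044/(-8889) = 213044*(-1/8889) = -213044/8889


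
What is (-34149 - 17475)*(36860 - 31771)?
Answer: -262714536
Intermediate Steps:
(-34149 - 17475)*(36860 - 31771) = -51624*5089 = -262714536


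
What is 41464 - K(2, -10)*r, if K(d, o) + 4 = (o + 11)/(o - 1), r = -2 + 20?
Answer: 456914/11 ≈ 41538.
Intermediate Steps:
r = 18
K(d, o) = -4 + (11 + o)/(-1 + o) (K(d, o) = -4 + (o + 11)/(o - 1) = -4 + (11 + o)/(-1 + o))
41464 - K(2, -10)*r = 41464 - 3*(5 - 1*(-10))/(-1 - 10)*18 = 41464 - 3*(5 + 10)/(-11)*18 = 41464 - 3*(-1/11)*15*18 = 41464 - (-45)*18/11 = 41464 - 1*(-810/11) = 41464 + 810/11 = 456914/11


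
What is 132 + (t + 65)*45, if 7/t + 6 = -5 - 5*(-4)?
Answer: 3092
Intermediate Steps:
t = 7/9 (t = 7/(-6 + (-5 - 5*(-4))) = 7/(-6 + (-5 + 20)) = 7/(-6 + 15) = 7/9 ≈ 0.77778)
132 + (t + 65)*45 = 132 + (7/9 + 65)*45 = 132 + (592/9)*45 = 132 + 2960 = 3092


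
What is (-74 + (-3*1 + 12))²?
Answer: 4225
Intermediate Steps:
(-74 + (-3*1 + 12))² = (-74 + (-3 + 12))² = (-74 + 9)² = (-65)² = 4225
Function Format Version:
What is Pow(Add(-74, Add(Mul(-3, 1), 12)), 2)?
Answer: 4225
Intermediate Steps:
Pow(Add(-74, Add(Mul(-3, 1), 12)), 2) = Pow(Add(-74, Add(-3, 12)), 2) = Pow(Add(-74, 9), 2) = Pow(-65, 2) = 4225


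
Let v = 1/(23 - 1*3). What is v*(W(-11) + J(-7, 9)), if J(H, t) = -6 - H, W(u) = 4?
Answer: ¼ ≈ 0.25000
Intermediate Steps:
v = 1/20 (v = 1/(23 - 3) = 1/20 ≈ 0.050000)
v*(W(-11) + J(-7, 9)) = (4 + (-6 - 1*(-7)))/20 = (4 + (-6 + 7))/20 = (4 + 1)/20 = (1/20)*5 = ¼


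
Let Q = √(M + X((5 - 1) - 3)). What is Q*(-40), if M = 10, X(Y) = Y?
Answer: -40*√11 ≈ -132.67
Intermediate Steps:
Q = √11 (Q = √(10 + ((5 - 1) - 3)) = √(10 + (4 - 3)) = √(10 + 1) = √11 ≈ 3.3166)
Q*(-40) = √11*(-40) = -40*√11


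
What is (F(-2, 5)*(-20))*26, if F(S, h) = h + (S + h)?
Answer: -4160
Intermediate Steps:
F(S, h) = S + 2*h
(F(-2, 5)*(-20))*26 = ((-2 + 2*5)*(-20))*26 = ((-2 + 10)*(-20))*26 = (8*(-20))*26 = -160*26 = -4160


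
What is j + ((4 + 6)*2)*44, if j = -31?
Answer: 849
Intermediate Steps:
j + ((4 + 6)*2)*44 = -31 + ((4 + 6)*2)*44 = -31 + (10*2)*44 = -31 + 20*44 = -31 + 880 = 849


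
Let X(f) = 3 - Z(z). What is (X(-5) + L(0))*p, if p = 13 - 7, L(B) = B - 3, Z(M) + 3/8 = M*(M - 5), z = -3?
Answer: -567/4 ≈ -141.75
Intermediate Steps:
Z(M) = -3/8 + M*(-5 + M) (Z(M) = -3/8 + M*(M - 5) = -3/8 + M*(-5 + M))
L(B) = -3 + B
p = 6
X(f) = -165/8 (X(f) = 3 - (-3/8 + (-3)² - 5*(-3)) = 3 - (-3/8 + 9 + 15) = 3 - 1*189/8 = 3 - 189/8 = -165/8)
(X(-5) + L(0))*p = (-165/8 + (-3 + 0))*6 = (-165/8 - 3)*6 = -189/8*6 = -567/4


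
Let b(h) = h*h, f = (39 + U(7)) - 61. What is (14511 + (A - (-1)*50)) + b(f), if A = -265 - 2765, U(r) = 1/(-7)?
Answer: 589044/49 ≈ 12021.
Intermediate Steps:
U(r) = -1/7 (U(r) = 1*(-1/7) = -1/7)
f = -155/7 (f = (39 - 1/7) - 61 = 272/7 - 61 = -155/7 ≈ -22.143)
b(h) = h**2
A = -3030
(14511 + (A - (-1)*50)) + b(f) = (14511 + (-3030 - (-1)*50)) + (-155/7)**2 = (14511 + (-3030 - 1*(-50))) + 24025/49 = (14511 + (-3030 + 50)) + 24025/49 = (14511 - 2980) + 24025/49 = 11531 + 24025/49 = 589044/49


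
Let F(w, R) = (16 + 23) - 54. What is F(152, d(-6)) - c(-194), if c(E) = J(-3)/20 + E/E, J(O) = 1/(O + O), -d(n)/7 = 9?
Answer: -1919/120 ≈ -15.992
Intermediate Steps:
d(n) = -63 (d(n) = -7*9 = -63)
J(O) = 1/(2*O)
F(w, R) = -15 (F(w, R) = 39 - 54 = -15)
c(E) = 119/120 (c(E) = ((½)/(-3))/20 + E/E = ((½)*(-⅓))*(1/20) + 1 = -⅙*1/20 + 1 = -1/120 + 1 = 119/120)
F(152, d(-6)) - c(-194) = -15 - 1*119/120 = -15 - 119/120 = -1919/120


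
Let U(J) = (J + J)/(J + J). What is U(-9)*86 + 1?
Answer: 87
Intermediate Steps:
U(J) = 1 (U(J) = (2*J)/((2*J)) = (2*J)*(1/(2*J)) = 1)
U(-9)*86 + 1 = 1*86 + 1 = 86 + 1 = 87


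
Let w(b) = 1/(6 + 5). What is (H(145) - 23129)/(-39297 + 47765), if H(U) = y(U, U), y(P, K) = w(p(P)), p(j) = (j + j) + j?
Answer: -127209/46574 ≈ -2.7313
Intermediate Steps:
p(j) = 3*j (p(j) = 2*j + j = 3*j)
w(b) = 1/11
y(P, K) = 1/11
H(U) = 1/11
(H(145) - 23129)/(-39297 + 47765) = (1/11 - 23129)/(-39297 + 47765) = -254418/11/8468 = -254418/11*1/8468 = -127209/46574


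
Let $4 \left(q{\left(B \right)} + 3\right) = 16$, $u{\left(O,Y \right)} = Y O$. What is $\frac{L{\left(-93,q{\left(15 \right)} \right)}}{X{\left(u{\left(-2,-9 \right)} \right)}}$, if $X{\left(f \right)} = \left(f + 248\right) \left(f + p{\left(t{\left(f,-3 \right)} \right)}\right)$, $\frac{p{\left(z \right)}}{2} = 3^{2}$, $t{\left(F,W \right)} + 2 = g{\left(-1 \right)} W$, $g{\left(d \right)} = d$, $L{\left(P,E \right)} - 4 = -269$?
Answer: $- \frac{265}{9576} \approx -0.027673$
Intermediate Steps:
$u{\left(O,Y \right)} = O Y$
$q{\left(B \right)} = 1$ ($q{\left(B \right)} = -3 + \frac{1}{4} \cdot 16 = -3 + 4 = 1$)
$L{\left(P,E \right)} = -265$ ($L{\left(P,E \right)} = 4 - 269 = -265$)
$t{\left(F,W \right)} = -2 - W$
$p{\left(z \right)} = 18$ ($p{\left(z \right)} = 2 \cdot 3^{2} = 2 \cdot 9 = 18$)
$X{\left(f \right)} = \left(18 + f\right) \left(248 + f\right)$ ($X{\left(f \right)} = \left(f + 248\right) \left(f + 18\right) = \left(248 + f\right) \left(18 + f\right) = \left(18 + f\right) \left(248 + f\right)$)
$\frac{L{\left(-93,q{\left(15 \right)} \right)}}{X{\left(u{\left(-2,-9 \right)} \right)}} = - \frac{265}{4464 + \left(\left(-2\right) \left(-9\right)\right)^{2} + 266 \left(\left(-2\right) \left(-9\right)\right)} = - \frac{265}{4464 + 18^{2} + 266 \cdot 18} = - \frac{265}{4464 + 324 + 4788} = - \frac{265}{9576}$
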